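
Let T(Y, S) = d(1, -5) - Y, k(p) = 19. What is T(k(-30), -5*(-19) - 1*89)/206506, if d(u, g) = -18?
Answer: -37/206506 ≈ -0.00017917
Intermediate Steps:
T(Y, S) = -18 - Y
T(k(-30), -5*(-19) - 1*89)/206506 = (-18 - 1*19)/206506 = (-18 - 19)*(1/206506) = -37*1/206506 = -37/206506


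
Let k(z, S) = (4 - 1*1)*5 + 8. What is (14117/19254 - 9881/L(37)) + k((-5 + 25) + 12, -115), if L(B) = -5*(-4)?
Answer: -90554797/192540 ≈ -470.32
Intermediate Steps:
L(B) = 20
k(z, S) = 23 (k(z, S) = (4 - 1)*5 + 8 = 3*5 + 8 = 15 + 8 = 23)
(14117/19254 - 9881/L(37)) + k((-5 + 25) + 12, -115) = (14117/19254 - 9881/20) + 23 = -94983217/192540 + 23 = -90554797/192540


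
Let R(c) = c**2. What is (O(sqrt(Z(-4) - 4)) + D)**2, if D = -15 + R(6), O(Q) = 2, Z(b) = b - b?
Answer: 529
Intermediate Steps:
Z(b) = 0
D = 21 (D = -15 + 6**2 = -15 + 36 = 21)
(O(sqrt(Z(-4) - 4)) + D)**2 = (2 + 21)**2 = 23**2 = 529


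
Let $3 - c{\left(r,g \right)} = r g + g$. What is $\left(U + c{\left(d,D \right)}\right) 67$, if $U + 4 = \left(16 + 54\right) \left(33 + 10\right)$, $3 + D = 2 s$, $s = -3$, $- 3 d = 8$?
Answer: $200598$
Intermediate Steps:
$d = - \frac{8}{3}$ ($d = \left(- \frac{1}{3}\right) 8 = - \frac{8}{3} \approx -2.6667$)
$D = -9$ ($D = -3 + 2 \left(-3\right) = -3 - 6 = -9$)
$c{\left(r,g \right)} = 3 - g - g r$ ($c{\left(r,g \right)} = 3 - \left(r g + g\right) = 3 - \left(g r + g\right) = 3 - \left(g + g r\right) = 3 - g - g r$)
$U = 3006$ ($U = -4 + \left(16 + 54\right) \left(33 + 10\right) = -4 + 70 \cdot 43 = -4 + 3010 = 3006$)
$\left(U + c{\left(d,D \right)}\right) 67 = \left(3006 - \left(-12 + 24\right)\right) 67 = \left(3006 + \left(3 + 9 - 24\right)\right) 67 = \left(3006 - 12\right) 67 = 2994 \cdot 67 = 200598$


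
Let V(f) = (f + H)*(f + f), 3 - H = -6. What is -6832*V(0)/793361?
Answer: 0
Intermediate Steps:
H = 9 (H = 3 - 1*(-6) = 3 + 6 = 9)
V(f) = 2*f*(9 + f) (V(f) = (f + 9)*(f + f) = (9 + f)*(2*f) = 2*f*(9 + f))
-6832*V(0)/793361 = -13664*0*(9 + 0)/793361 = -13664*0*9*(1/793361) = -6832*0*(1/793361) = 0*(1/793361) = 0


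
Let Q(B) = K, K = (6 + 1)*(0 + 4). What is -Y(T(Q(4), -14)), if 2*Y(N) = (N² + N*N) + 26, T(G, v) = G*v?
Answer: -153677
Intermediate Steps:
K = 28 (K = 7*4 = 28)
Q(B) = 28
Y(N) = 13 + N² (Y(N) = ((N² + N*N) + 26)/2 = ((N² + N²) + 26)/2 = (2*N² + 26)/2 = (26 + 2*N²)/2 = 13 + N²)
-Y(T(Q(4), -14)) = -(13 + (28*(-14))²) = -(13 + (-392)²) = -(13 + 153664) = -1*153677 = -153677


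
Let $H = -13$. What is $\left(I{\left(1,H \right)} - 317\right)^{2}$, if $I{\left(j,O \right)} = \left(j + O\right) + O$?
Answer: $116964$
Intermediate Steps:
$I{\left(j,O \right)} = j + 2 O$ ($I{\left(j,O \right)} = \left(O + j\right) + O = j + 2 O$)
$\left(I{\left(1,H \right)} - 317\right)^{2} = \left(\left(1 + 2 \left(-13\right)\right) - 317\right)^{2} = \left(\left(1 - 26\right) - 317\right)^{2} = \left(-25 - 317\right)^{2} = \left(-342\right)^{2} = 116964$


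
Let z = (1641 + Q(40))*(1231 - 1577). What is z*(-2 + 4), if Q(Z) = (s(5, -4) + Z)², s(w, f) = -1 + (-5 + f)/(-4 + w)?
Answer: -1758372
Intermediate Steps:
s(w, f) = -1 + (-5 + f)/(-4 + w)
Q(Z) = (-10 + Z)² (Q(Z) = ((-1 - 4 - 1*5)/(-4 + 5) + Z)² = ((-1 - 4 - 5)/1 + Z)² = (1*(-10) + Z)² = (-10 + Z)²)
z = -879186 (z = (1641 + (-10 + 40)²)*(1231 - 1577) = (1641 + 30²)*(-346) = (1641 + 900)*(-346) = 2541*(-346) = -879186)
z*(-2 + 4) = -879186*(-2 + 4) = -879186*2 = -1758372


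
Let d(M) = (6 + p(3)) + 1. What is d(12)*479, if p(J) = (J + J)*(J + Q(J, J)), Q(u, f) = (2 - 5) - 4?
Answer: -8143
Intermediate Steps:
Q(u, f) = -7 (Q(u, f) = -3 - 4 = -7)
p(J) = 2*J*(-7 + J) (p(J) = (J + J)*(J - 7) = (2*J)*(-7 + J) = 2*J*(-7 + J))
d(M) = -17 (d(M) = (6 + 2*3*(-7 + 3)) + 1 = (6 + 2*3*(-4)) + 1 = (6 - 24) + 1 = -18 + 1 = -17)
d(12)*479 = -17*479 = -8143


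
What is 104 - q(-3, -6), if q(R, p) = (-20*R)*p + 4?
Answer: 460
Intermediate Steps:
q(R, p) = 4 - 20*R*p (q(R, p) = -20*R*p + 4 = 4 - 20*R*p)
104 - q(-3, -6) = 104 - (4 - 20*(-3)*(-6)) = 104 - (4 - 360) = 104 - 1*(-356) = 104 + 356 = 460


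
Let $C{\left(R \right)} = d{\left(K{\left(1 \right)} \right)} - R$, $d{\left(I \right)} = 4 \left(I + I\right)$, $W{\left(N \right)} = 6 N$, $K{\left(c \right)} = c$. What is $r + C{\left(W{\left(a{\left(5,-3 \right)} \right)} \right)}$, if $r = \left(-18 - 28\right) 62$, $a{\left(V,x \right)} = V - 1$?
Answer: $-2868$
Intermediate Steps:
$a{\left(V,x \right)} = -1 + V$
$d{\left(I \right)} = 8 I$ ($d{\left(I \right)} = 4 \cdot 2 I = 8 I$)
$C{\left(R \right)} = 8 - R$ ($C{\left(R \right)} = 8 \cdot 1 - R = 8 - R$)
$r = -2852$ ($r = \left(-46\right) 62 = -2852$)
$r + C{\left(W{\left(a{\left(5,-3 \right)} \right)} \right)} = -2852 + \left(8 - 6 \left(-1 + 5\right)\right) = -2852 + \left(8 - 6 \cdot 4\right) = -2852 + \left(8 - 24\right) = -2852 - 16 = -2868$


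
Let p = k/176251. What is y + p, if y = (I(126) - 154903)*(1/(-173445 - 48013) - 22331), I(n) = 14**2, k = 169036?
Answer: 134846941190976931231/39032193958 ≈ 3.4548e+9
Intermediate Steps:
I(n) = 196
p = 169036/176251 ≈ 0.95906
y = 765084686915493/221458 (y = (196 - 154903)*(1/(-173445 - 48013) - 22331) = -154707*(1/(-221458) - 22331) = -154707*(-1/221458 - 22331) = -154707*(-4945378599/221458) = 765084686915493/221458 ≈ 3.4548e+9)
y + p = 765084686915493/221458 + 169036/176251 = 134846941190976931231/39032193958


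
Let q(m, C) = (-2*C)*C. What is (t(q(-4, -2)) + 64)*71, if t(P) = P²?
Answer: 9088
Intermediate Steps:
q(m, C) = -2*C²
(t(q(-4, -2)) + 64)*71 = ((-2*(-2)²)² + 64)*71 = ((-2*4)² + 64)*71 = ((-8)² + 64)*71 = (64 + 64)*71 = 128*71 = 9088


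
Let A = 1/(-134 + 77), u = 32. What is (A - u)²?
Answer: 3330625/3249 ≈ 1025.1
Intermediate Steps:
A = -1/57 (A = 1/(-57) = -1/57 ≈ -0.017544)
(A - u)² = (-1/57 - 1*32)² = (-1/57 - 32)² = (-1825/57)² = 3330625/3249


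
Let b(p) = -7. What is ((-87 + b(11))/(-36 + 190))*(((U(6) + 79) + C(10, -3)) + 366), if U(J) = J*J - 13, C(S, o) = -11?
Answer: -21479/77 ≈ -278.95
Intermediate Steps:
U(J) = -13 + J² (U(J) = J² - 13 = -13 + J²)
((-87 + b(11))/(-36 + 190))*(((U(6) + 79) + C(10, -3)) + 366) = ((-87 - 7)/(-36 + 190))*((((-13 + 6²) + 79) - 11) + 366) = (-94/154)*((((-13 + 36) + 79) - 11) + 366) = (-94*1/154)*(((23 + 79) - 11) + 366) = -47*((102 - 11) + 366)/77 = -47*(91 + 366)/77 = -47/77*457 = -21479/77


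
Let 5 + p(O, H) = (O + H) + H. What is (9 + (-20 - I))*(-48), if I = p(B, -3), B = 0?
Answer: 0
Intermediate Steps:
p(O, H) = -5 + O + 2*H (p(O, H) = -5 + ((O + H) + H) = -5 + ((H + O) + H) = -5 + (O + 2*H) = -5 + O + 2*H)
I = -11 (I = -5 + 0 + 2*(-3) = -5 + 0 - 6 = -11)
(9 + (-20 - I))*(-48) = (9 + (-20 - 1*(-11)))*(-48) = (9 + (-20 + 11))*(-48) = (9 - 9)*(-48) = 0*(-48) = 0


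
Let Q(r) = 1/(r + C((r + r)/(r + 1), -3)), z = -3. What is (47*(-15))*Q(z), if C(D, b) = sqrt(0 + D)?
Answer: 705/2 + 235*sqrt(3)/2 ≈ 556.02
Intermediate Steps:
C(D, b) = sqrt(D)
Q(r) = 1/(r + sqrt(2)*sqrt(r/(1 + r))) (Q(r) = 1/(r + sqrt((r + r)/(r + 1))) = 1/(r + sqrt((2*r)/(1 + r))) = 1/(r + sqrt(2*r/(1 + r))) = 1/(r + sqrt(2)*sqrt(r/(1 + r))))
(47*(-15))*Q(z) = (47*(-15))/(-3 + sqrt(2)*sqrt(-3/(1 - 3))) = -705/(-3 + sqrt(2)*sqrt(-3/(-2))) = -705/(-3 + sqrt(2)*sqrt(-3*(-1/2))) = -705/(-3 + sqrt(2)*sqrt(3/2)) = -705/(-3 + sqrt(2)*(sqrt(6)/2)) = -705/(-3 + sqrt(3))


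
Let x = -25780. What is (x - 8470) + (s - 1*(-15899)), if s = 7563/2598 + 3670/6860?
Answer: -2724960362/148519 ≈ -18348.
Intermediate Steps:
s = 511807/148519 (s = 7563*(1/2598) + 3670*(1/6860) = 2521/866 + 367/686 = 511807/148519 ≈ 3.4461)
(x - 8470) + (s - 1*(-15899)) = (-25780 - 8470) + (511807/148519 - 1*(-15899)) = -34250 + (511807/148519 + 15899) = -34250 + 2361815388/148519 = -2724960362/148519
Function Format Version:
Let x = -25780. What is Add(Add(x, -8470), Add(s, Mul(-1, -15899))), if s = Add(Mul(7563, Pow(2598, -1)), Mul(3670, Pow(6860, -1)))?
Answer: Rational(-2724960362, 148519) ≈ -18348.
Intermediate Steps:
s = Rational(511807, 148519) (s = Add(Mul(7563, Rational(1, 2598)), Mul(3670, Rational(1, 6860))) = Add(Rational(2521, 866), Rational(367, 686)) = Rational(511807, 148519) ≈ 3.4461)
Add(Add(x, -8470), Add(s, Mul(-1, -15899))) = Add(Add(-25780, -8470), Add(Rational(511807, 148519), Mul(-1, -15899))) = Add(-34250, Add(Rational(511807, 148519), 15899)) = Add(-34250, Rational(2361815388, 148519)) = Rational(-2724960362, 148519)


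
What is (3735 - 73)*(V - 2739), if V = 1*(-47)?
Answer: -10202332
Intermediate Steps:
V = -47
(3735 - 73)*(V - 2739) = (3735 - 73)*(-47 - 2739) = 3662*(-2786) = -10202332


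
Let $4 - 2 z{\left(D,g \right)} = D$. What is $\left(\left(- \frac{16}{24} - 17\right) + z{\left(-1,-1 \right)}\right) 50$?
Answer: $- \frac{2275}{3} \approx -758.33$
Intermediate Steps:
$z{\left(D,g \right)} = 2 - \frac{D}{2}$
$\left(\left(- \frac{16}{24} - 17\right) + z{\left(-1,-1 \right)}\right) 50 = \left(\left(- \frac{16}{24} - 17\right) + \left(2 - - \frac{1}{2}\right)\right) 50 = \left(\left(\left(-16\right) \frac{1}{24} - 17\right) + \left(2 + \frac{1}{2}\right)\right) 50 = \left(\left(- \frac{2}{3} - 17\right) + \frac{5}{2}\right) 50 = \left(- \frac{53}{3} + \frac{5}{2}\right) 50 = \left(- \frac{91}{6}\right) 50 = - \frac{2275}{3}$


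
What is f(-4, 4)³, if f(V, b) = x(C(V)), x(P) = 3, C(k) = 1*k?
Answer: 27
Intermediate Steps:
C(k) = k
f(V, b) = 3
f(-4, 4)³ = 3³ = 27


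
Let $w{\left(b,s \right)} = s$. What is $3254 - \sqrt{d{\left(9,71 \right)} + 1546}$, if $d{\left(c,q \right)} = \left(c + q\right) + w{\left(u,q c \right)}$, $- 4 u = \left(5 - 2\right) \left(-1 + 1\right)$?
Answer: $3254 - \sqrt{2265} \approx 3206.4$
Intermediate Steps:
$u = 0$ ($u = - \frac{\left(5 - 2\right) \left(-1 + 1\right)}{4} = - \frac{3 \cdot 0}{4} = \left(- \frac{1}{4}\right) 0 = 0$)
$d{\left(c,q \right)} = c + q + c q$ ($d{\left(c,q \right)} = \left(c + q\right) + q c = \left(c + q\right) + c q = c + q + c q$)
$3254 - \sqrt{d{\left(9,71 \right)} + 1546} = 3254 - \sqrt{\left(9 + 71 + 9 \cdot 71\right) + 1546} = 3254 - \sqrt{\left(9 + 71 + 639\right) + 1546} = 3254 - \sqrt{719 + 1546} = 3254 - \sqrt{2265}$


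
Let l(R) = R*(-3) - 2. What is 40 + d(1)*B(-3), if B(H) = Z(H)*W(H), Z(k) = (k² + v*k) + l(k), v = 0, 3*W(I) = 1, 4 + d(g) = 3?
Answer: 104/3 ≈ 34.667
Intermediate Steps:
l(R) = -2 - 3*R (l(R) = -3*R - 2 = -2 - 3*R)
d(g) = -1 (d(g) = -4 + 3 = -1)
W(I) = ⅓ (W(I) = (⅓)*1 = ⅓)
Z(k) = -2 + k² - 3*k (Z(k) = (k² + 0*k) + (-2 - 3*k) = (k² + 0) + (-2 - 3*k) = k² + (-2 - 3*k) = -2 + k² - 3*k)
B(H) = -⅔ - H + H²/3 (B(H) = (-2 + H² - 3*H)*(⅓) = -⅔ - H + H²/3)
40 + d(1)*B(-3) = 40 - (-⅔ - 1*(-3) + (⅓)*(-3)²) = 40 - (-⅔ + 3 + (⅓)*9) = 40 - (-⅔ + 3 + 3) = 40 - 1*16/3 = 40 - 16/3 = 104/3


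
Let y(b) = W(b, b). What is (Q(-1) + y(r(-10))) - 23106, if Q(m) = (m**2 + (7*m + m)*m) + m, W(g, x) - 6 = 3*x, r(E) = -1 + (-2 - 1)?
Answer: -23104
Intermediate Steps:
r(E) = -4 (r(E) = -1 - 3 = -4)
W(g, x) = 6 + 3*x
y(b) = 6 + 3*b
Q(m) = m + 9*m**2 (Q(m) = (m**2 + (8*m)*m) + m = (m**2 + 8*m**2) + m = 9*m**2 + m = m + 9*m**2)
(Q(-1) + y(r(-10))) - 23106 = (-(1 + 9*(-1)) + (6 + 3*(-4))) - 23106 = (-(1 - 9) + (6 - 12)) - 23106 = (-1*(-8) - 6) - 23106 = (8 - 6) - 23106 = 2 - 23106 = -23104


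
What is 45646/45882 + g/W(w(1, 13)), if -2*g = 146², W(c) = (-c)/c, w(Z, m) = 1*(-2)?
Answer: 244528001/22941 ≈ 10659.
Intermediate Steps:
w(Z, m) = -2
W(c) = -1
g = -10658 (g = -½*146² = -½*21316 = -10658)
45646/45882 + g/W(w(1, 13)) = 45646/45882 - 10658/(-1) = 45646*(1/45882) - 10658*(-1) = 22823/22941 + 10658 = 244528001/22941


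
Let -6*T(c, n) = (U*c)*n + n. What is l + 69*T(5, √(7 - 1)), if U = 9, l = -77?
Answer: -77 - 529*√6 ≈ -1372.8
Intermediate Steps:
T(c, n) = -n/6 - 3*c*n/2 (T(c, n) = -((9*c)*n + n)/6 = -(9*c*n + n)/6 = -(n + 9*c*n)/6 = -n/6 - 3*c*n/2)
l + 69*T(5, √(7 - 1)) = -77 + 69*(-√(7 - 1)*(1 + 9*5)/6) = -77 + 69*(-√6*(1 + 45)/6) = -77 + 69*(-⅙*√6*46) = -77 + 69*(-23*√6/3) = -77 - 529*√6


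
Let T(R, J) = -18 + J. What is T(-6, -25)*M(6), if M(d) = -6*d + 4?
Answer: 1376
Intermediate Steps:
M(d) = 4 - 6*d
T(-6, -25)*M(6) = (-18 - 25)*(4 - 6*6) = -43*(4 - 36) = -43*(-32) = 1376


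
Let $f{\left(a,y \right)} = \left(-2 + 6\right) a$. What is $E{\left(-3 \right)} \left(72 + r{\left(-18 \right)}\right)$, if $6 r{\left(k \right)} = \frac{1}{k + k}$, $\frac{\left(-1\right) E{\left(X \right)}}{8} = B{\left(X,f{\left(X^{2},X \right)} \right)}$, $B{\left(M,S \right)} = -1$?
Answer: $\frac{15551}{27} \approx 575.96$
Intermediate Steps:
$f{\left(a,y \right)} = 4 a$
$E{\left(X \right)} = 8$ ($E{\left(X \right)} = \left(-8\right) \left(-1\right) = 8$)
$r{\left(k \right)} = \frac{1}{12 k}$ ($r{\left(k \right)} = \frac{1}{6 \left(k + k\right)} = \frac{1}{6 \cdot 2 k} = \frac{\frac{1}{2} \frac{1}{k}}{6} = \frac{1}{12 k}$)
$E{\left(-3 \right)} \left(72 + r{\left(-18 \right)}\right) = 8 \left(72 + \frac{1}{12 \left(-18\right)}\right) = 8 \left(72 + \frac{1}{12} \left(- \frac{1}{18}\right)\right) = 8 \left(72 - \frac{1}{216}\right) = 8 \cdot \frac{15551}{216} = \frac{15551}{27}$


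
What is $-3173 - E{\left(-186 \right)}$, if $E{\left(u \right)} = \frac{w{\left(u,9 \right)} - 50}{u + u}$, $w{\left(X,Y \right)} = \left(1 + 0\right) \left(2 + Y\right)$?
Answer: $- \frac{393465}{124} \approx -3173.1$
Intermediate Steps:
$w{\left(X,Y \right)} = 2 + Y$ ($w{\left(X,Y \right)} = 1 \left(2 + Y\right) = 2 + Y$)
$E{\left(u \right)} = - \frac{39}{2 u}$ ($E{\left(u \right)} = \frac{\left(2 + 9\right) - 50}{u + u} = \frac{11 - 50}{2 u} = - 39 \frac{1}{2 u} = - \frac{39}{2 u}$)
$-3173 - E{\left(-186 \right)} = -3173 - - \frac{39}{2 \left(-186\right)} = -3173 - \left(- \frac{39}{2}\right) \left(- \frac{1}{186}\right) = -3173 - \frac{13}{124} = - \frac{393465}{124}$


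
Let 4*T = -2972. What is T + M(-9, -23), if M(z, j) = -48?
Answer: -791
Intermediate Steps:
T = -743 (T = (1/4)*(-2972) = -743)
T + M(-9, -23) = -743 - 48 = -791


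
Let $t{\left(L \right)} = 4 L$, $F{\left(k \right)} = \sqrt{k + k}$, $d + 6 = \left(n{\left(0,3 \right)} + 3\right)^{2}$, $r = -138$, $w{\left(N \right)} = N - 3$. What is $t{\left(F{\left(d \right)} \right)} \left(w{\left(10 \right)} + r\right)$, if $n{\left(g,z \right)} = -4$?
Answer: $- 524 i \sqrt{10} \approx - 1657.0 i$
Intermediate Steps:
$w{\left(N \right)} = -3 + N$
$d = -5$ ($d = -6 + \left(-4 + 3\right)^{2} = -6 + \left(-1\right)^{2} = -6 + 1 = -5$)
$F{\left(k \right)} = \sqrt{2} \sqrt{k}$ ($F{\left(k \right)} = \sqrt{2 k} = \sqrt{2} \sqrt{k}$)
$t{\left(F{\left(d \right)} \right)} \left(w{\left(10 \right)} + r\right) = 4 \sqrt{2} \sqrt{-5} \left(\left(-3 + 10\right) - 138\right) = 4 \sqrt{2} i \sqrt{5} \left(7 - 138\right) = 4 i \sqrt{10} \left(-131\right) = - 524 i \sqrt{10}$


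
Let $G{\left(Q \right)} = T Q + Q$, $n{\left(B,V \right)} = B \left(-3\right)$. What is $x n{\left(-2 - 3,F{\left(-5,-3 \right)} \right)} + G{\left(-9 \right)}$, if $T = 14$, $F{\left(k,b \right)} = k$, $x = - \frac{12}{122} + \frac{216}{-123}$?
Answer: $- \frac{407205}{2501} \approx -162.82$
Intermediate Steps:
$x = - \frac{4638}{2501}$ ($x = \left(-12\right) \frac{1}{122} + 216 \left(- \frac{1}{123}\right) = - \frac{6}{61} - \frac{72}{41} = - \frac{4638}{2501} \approx -1.8545$)
$n{\left(B,V \right)} = - 3 B$
$G{\left(Q \right)} = 15 Q$ ($G{\left(Q \right)} = 14 Q + Q = 15 Q$)
$x n{\left(-2 - 3,F{\left(-5,-3 \right)} \right)} + G{\left(-9 \right)} = - \frac{4638 \left(- 3 \left(-2 - 3\right)\right)}{2501} + 15 \left(-9\right) = - \frac{4638 \left(- 3 \left(-2 - 3\right)\right)}{2501} - 135 = - \frac{4638 \left(\left(-3\right) \left(-5\right)\right)}{2501} - 135 = \left(- \frac{4638}{2501}\right) 15 - 135 = - \frac{69570}{2501} - 135 = - \frac{407205}{2501}$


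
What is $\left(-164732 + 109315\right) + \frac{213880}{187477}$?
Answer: $- \frac{10389199029}{187477} \approx -55416.0$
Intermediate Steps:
$\left(-164732 + 109315\right) + \frac{213880}{187477} = -55417 + 213880 \cdot \frac{1}{187477} = -55417 + \frac{213880}{187477} = - \frac{10389199029}{187477}$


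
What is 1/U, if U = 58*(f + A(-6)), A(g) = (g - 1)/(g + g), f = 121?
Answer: 6/42311 ≈ 0.00014181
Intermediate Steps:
A(g) = (-1 + g)/(2*g) (A(g) = (-1 + g)/((2*g)) = (-1 + g)*(1/(2*g)) = (-1 + g)/(2*g))
U = 42311/6 (U = 58*(121 + (½)*(-1 - 6)/(-6)) = 58*(121 + (½)*(-⅙)*(-7)) = 58*(121 + 7/12) = 58*(1459/12) = 42311/6 ≈ 7051.8)
1/U = 1/(42311/6) = 6/42311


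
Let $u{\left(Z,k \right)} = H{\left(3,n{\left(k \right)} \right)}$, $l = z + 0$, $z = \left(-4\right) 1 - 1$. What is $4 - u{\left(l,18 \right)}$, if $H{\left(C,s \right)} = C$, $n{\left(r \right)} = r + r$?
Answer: $1$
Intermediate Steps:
$n{\left(r \right)} = 2 r$
$z = -5$ ($z = -4 - 1 = -5$)
$l = -5$ ($l = -5 + 0 = -5$)
$u{\left(Z,k \right)} = 3$
$4 - u{\left(l,18 \right)} = 4 - 3 = 1$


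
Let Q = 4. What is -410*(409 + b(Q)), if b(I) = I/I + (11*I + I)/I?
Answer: -173020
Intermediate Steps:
b(I) = 13 (b(I) = 1 + (12*I)/I = 1 + 12 = 13)
-410*(409 + b(Q)) = -410*(409 + 13) = -410*422 = -173020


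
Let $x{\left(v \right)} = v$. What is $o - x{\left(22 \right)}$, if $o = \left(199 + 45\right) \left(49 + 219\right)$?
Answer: $65370$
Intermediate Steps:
$o = 65392$ ($o = 244 \cdot 268 = 65392$)
$o - x{\left(22 \right)} = 65392 - 22 = 65370$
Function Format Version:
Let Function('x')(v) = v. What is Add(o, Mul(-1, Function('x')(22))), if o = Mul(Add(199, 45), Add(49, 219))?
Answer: 65370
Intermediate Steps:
o = 65392 (o = Mul(244, 268) = 65392)
Add(o, Mul(-1, Function('x')(22))) = Add(65392, Mul(-1, 22)) = Add(65392, -22) = 65370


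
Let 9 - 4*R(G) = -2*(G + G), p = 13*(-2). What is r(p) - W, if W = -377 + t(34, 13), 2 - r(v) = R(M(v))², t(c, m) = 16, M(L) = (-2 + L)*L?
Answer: -8526433/16 ≈ -5.3290e+5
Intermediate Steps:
M(L) = L*(-2 + L)
p = -26
R(G) = 9/4 + G (R(G) = 9/4 - (-1)*(G + G)/2 = 9/4 - (-1)*2*G/2 = 9/4 - (-1)*G = 9/4 + G)
r(v) = 2 - (9/4 + v*(-2 + v))²
W = -361 (W = -377 + 16 = -361)
r(p) - W = (2 - (9 + 4*(-26)*(-2 - 26))²/16) - 1*(-361) = (2 - (9 + 4*(-26)*(-28))²/16) + 361 = (2 - (9 + 2912)²/16) + 361 = (2 - 1/16*2921²) + 361 = (2 - 1/16*8532241) + 361 = (2 - 8532241/16) + 361 = -8532209/16 + 361 = -8526433/16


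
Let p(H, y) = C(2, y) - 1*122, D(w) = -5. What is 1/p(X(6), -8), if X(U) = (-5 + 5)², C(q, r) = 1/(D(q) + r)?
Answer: -13/1587 ≈ -0.0081916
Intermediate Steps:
C(q, r) = 1/(-5 + r)
X(U) = 0 (X(U) = 0² = 0)
p(H, y) = -122 + 1/(-5 + y) (p(H, y) = 1/(-5 + y) - 1*122 = 1/(-5 + y) - 122 = -122 + 1/(-5 + y))
1/p(X(6), -8) = 1/((611 - 122*(-8))/(-5 - 8)) = 1/((611 + 976)/(-13)) = 1/(-1/13*1587) = 1/(-1587/13) = -13/1587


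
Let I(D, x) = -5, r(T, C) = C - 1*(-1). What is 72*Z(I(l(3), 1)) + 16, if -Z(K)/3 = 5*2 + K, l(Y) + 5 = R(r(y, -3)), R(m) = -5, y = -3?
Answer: -1064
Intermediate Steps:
r(T, C) = 1 + C (r(T, C) = C + 1 = 1 + C)
l(Y) = -10 (l(Y) = -5 - 5 = -10)
Z(K) = -30 - 3*K (Z(K) = -3*(5*2 + K) = -3*(10 + K) = -30 - 3*K)
72*Z(I(l(3), 1)) + 16 = 72*(-30 - 3*(-5)) + 16 = 72*(-30 + 15) + 16 = 72*(-15) + 16 = -1080 + 16 = -1064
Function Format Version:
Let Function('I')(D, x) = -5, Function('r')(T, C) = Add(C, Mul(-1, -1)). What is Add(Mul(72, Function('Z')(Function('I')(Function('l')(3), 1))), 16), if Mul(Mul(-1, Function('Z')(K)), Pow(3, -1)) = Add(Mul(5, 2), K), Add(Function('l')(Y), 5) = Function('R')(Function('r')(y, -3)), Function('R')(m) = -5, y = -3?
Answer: -1064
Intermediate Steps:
Function('r')(T, C) = Add(1, C) (Function('r')(T, C) = Add(C, 1) = Add(1, C))
Function('l')(Y) = -10 (Function('l')(Y) = Add(-5, -5) = -10)
Function('Z')(K) = Add(-30, Mul(-3, K)) (Function('Z')(K) = Mul(-3, Add(Mul(5, 2), K)) = Mul(-3, Add(10, K)) = Add(-30, Mul(-3, K)))
Add(Mul(72, Function('Z')(Function('I')(Function('l')(3), 1))), 16) = Add(Mul(72, Add(-30, Mul(-3, -5))), 16) = Add(Mul(72, Add(-30, 15)), 16) = Add(Mul(72, -15), 16) = Add(-1080, 16) = -1064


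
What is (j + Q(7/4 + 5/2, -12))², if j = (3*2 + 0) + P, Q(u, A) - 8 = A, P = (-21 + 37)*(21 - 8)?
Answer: 44100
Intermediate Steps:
P = 208 (P = 16*13 = 208)
Q(u, A) = 8 + A
j = 214 (j = (3*2 + 0) + 208 = (6 + 0) + 208 = 6 + 208 = 214)
(j + Q(7/4 + 5/2, -12))² = (214 + (8 - 12))² = (214 - 4)² = 210² = 44100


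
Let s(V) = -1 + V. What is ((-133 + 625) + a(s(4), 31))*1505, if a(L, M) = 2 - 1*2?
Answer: 740460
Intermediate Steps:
a(L, M) = 0 (a(L, M) = 2 - 2 = 0)
((-133 + 625) + a(s(4), 31))*1505 = ((-133 + 625) + 0)*1505 = (492 + 0)*1505 = 492*1505 = 740460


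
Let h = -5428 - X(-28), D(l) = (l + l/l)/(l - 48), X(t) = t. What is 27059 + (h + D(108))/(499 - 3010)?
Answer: 4077032831/150660 ≈ 27061.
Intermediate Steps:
D(l) = (1 + l)/(-48 + l) (D(l) = (l + 1)/(-48 + l) = (1 + l)/(-48 + l))
h = -5400 (h = -5428 - 1*(-28) = -5428 + 28 = -5400)
27059 + (h + D(108))/(499 - 3010) = 27059 + (-5400 + (1 + 108)/(-48 + 108))/(499 - 3010) = 27059 + (-5400 + 109/60)/(-2511) = 27059 + (-5400 + (1/60)*109)*(-1/2511) = 27059 + (-5400 + 109/60)*(-1/2511) = 27059 - 323891/60*(-1/2511) = 27059 + 323891/150660 = 4077032831/150660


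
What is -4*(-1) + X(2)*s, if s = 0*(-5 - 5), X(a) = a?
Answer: 4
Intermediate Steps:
s = 0 (s = 0*(-10) = 0)
-4*(-1) + X(2)*s = -4*(-1) + 2*0 = 4 + 0 = 4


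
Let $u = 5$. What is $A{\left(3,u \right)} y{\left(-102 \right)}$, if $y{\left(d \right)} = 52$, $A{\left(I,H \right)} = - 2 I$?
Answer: $-312$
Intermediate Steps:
$A{\left(3,u \right)} y{\left(-102 \right)} = \left(-2\right) 3 \cdot 52 = \left(-6\right) 52 = -312$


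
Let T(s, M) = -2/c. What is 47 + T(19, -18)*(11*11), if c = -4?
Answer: 215/2 ≈ 107.50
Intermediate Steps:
T(s, M) = 1/2 (T(s, M) = -2/(-4) = -2*(-1/4) = 1/2)
47 + T(19, -18)*(11*11) = 47 + (11*11)/2 = 47 + (1/2)*121 = 47 + 121/2 = 215/2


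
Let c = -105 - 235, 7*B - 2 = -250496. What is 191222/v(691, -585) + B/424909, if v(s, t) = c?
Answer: -284424404773/505641710 ≈ -562.50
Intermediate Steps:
B = -250494/7 (B = 2/7 + (1/7)*(-250496) = 2/7 - 250496/7 = -250494/7 ≈ -35785.)
c = -340
v(s, t) = -340
191222/v(691, -585) + B/424909 = 191222/(-340) - 250494/7/424909 = 191222*(-1/340) - 250494/7*1/424909 = -95611/170 - 250494/2974363 = -284424404773/505641710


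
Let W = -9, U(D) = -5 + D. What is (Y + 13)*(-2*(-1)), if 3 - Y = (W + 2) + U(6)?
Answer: 44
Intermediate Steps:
Y = 9 (Y = 3 - ((-9 + 2) + (-5 + 6)) = 3 - (-7 + 1) = 3 - 1*(-6) = 3 + 6 = 9)
(Y + 13)*(-2*(-1)) = (9 + 13)*(-2*(-1)) = 22*2 = 44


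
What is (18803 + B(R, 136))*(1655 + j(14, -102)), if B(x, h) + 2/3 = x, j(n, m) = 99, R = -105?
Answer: 98385368/3 ≈ 3.2795e+7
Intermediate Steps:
B(x, h) = -⅔ + x
(18803 + B(R, 136))*(1655 + j(14, -102)) = (18803 + (-⅔ - 105))*(1655 + 99) = (18803 - 317/3)*1754 = (56092/3)*1754 = 98385368/3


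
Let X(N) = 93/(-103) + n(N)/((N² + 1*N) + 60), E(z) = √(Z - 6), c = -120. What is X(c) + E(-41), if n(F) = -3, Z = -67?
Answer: -444643/492340 + I*√73 ≈ -0.90312 + 8.544*I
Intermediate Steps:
E(z) = I*√73 (E(z) = √(-67 - 6) = √(-73) = I*√73)
X(N) = -93/103 - 3/(60 + N + N²) (X(N) = 93/(-103) - 3/((N² + 1*N) + 60) = 93*(-1/103) - 3/((N² + N) + 60) = -93/103 - 3/((N + N²) + 60) = -93/103 - 3/(60 + N + N²))
X(c) + E(-41) = 3*(-1963 - 31*(-120) - 31*(-120)²)/(103*(60 - 120 + (-120)²)) + I*√73 = 3*(-1963 + 3720 - 31*14400)/(103*(60 - 120 + 14400)) + I*√73 = (3/103)*(-1963 + 3720 - 446400)/14340 + I*√73 = (3/103)*(1/14340)*(-444643) + I*√73 = -444643/492340 + I*√73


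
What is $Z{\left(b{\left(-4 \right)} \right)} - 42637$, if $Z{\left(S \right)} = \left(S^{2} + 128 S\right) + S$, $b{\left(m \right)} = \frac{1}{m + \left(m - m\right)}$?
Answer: $- \frac{682707}{16} \approx -42669.0$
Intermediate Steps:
$b{\left(m \right)} = \frac{1}{m}$ ($b{\left(m \right)} = \frac{1}{m + 0} = \frac{1}{m}$)
$Z{\left(S \right)} = S^{2} + 129 S$
$Z{\left(b{\left(-4 \right)} \right)} - 42637 = \frac{129 + \frac{1}{-4}}{-4} - 42637 = - \frac{129 - \frac{1}{4}}{4} - 42637 = \left(- \frac{1}{4}\right) \frac{515}{4} - 42637 = - \frac{515}{16} - 42637 = - \frac{682707}{16}$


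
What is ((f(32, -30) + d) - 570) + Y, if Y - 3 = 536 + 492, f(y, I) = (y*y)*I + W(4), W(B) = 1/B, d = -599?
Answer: -123431/4 ≈ -30858.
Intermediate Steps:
f(y, I) = 1/4 + I*y**2 (f(y, I) = (y*y)*I + 1/4 = y**2*I + 1/4 = I*y**2 + 1/4 = 1/4 + I*y**2)
Y = 1031 (Y = 3 + (536 + 492) = 3 + 1028 = 1031)
((f(32, -30) + d) - 570) + Y = (((1/4 - 30*32**2) - 599) - 570) + 1031 = (((1/4 - 30*1024) - 599) - 570) + 1031 = (((1/4 - 30720) - 599) - 570) + 1031 = ((-122879/4 - 599) - 570) + 1031 = (-125275/4 - 570) + 1031 = -127555/4 + 1031 = -123431/4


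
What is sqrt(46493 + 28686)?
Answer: sqrt(75179) ≈ 274.19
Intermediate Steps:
sqrt(46493 + 28686) = sqrt(75179)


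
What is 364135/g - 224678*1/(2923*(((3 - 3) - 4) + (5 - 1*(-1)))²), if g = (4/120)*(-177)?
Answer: -21293960101/344914 ≈ -61737.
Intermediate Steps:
g = -59/10 (g = (4*(1/120))*(-177) = (1/30)*(-177) = -59/10 ≈ -5.9000)
364135/g - 224678*1/(2923*(((3 - 3) - 4) + (5 - 1*(-1)))²) = 364135/(-59/10) - 224678*1/(2923*(((3 - 3) - 4) + (5 - 1*(-1)))²) = 364135*(-10/59) - 224678*1/(2923*((0 - 4) + (5 + 1))²) = -3641350/59 - 224678*1/(2923*(-4 + 6)²) = -3641350/59 - 224678/(-37*2²*(-79)) = -3641350/59 - 224678/(-37*4*(-79)) = -3641350/59 - 224678/((-148*(-79))) = -3641350/59 - 224678/11692 = -3641350/59 - 224678*1/11692 = -3641350/59 - 112339/5846 = -21293960101/344914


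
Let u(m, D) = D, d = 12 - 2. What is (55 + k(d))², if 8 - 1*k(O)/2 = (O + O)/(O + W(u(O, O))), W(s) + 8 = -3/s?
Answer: 651249/289 ≈ 2253.5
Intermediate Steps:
d = 10
W(s) = -8 - 3/s
k(O) = 16 - 4*O/(-8 + O - 3/O) (k(O) = 16 - 2*(O + O)/(O + (-8 - 3/O)) = 16 - 2*2*O/(-8 + O - 3/O) = 16 - 4*O/(-8 + O - 3/O))
(55 + k(d))² = (55 + 4*(12 - 3*10² + 32*10)/(3 + 10*(8 - 1*10)))² = (55 + 4*(12 - 3*100 + 320)/(3 + 10*(8 - 10)))² = (55 + 4*(12 - 300 + 320)/(3 + 10*(-2)))² = (55 + 4*32/(3 - 20))² = (55 + 4*32/(-17))² = (55 + 4*(-1/17)*32)² = (55 - 128/17)² = (807/17)² = 651249/289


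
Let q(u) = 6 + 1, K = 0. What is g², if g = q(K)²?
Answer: 2401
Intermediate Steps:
q(u) = 7
g = 49 (g = 7² = 49)
g² = 49² = 2401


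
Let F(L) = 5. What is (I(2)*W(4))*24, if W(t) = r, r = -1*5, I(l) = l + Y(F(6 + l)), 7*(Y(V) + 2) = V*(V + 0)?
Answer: -3000/7 ≈ -428.57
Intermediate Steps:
Y(V) = -2 + V²/7 (Y(V) = -2 + (V*(V + 0))/7 = -2 + (V*V)/7 = -2 + V²/7)
I(l) = 11/7 + l (I(l) = l + (-2 + (⅐)*5²) = l + (-2 + (⅐)*25) = l + (-2 + 25/7) = l + 11/7 = 11/7 + l)
r = -5
W(t) = -5
(I(2)*W(4))*24 = ((11/7 + 2)*(-5))*24 = ((25/7)*(-5))*24 = -125/7*24 = -3000/7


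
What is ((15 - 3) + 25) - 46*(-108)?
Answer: 5005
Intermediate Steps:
((15 - 3) + 25) - 46*(-108) = (12 + 25) + 4968 = 37 + 4968 = 5005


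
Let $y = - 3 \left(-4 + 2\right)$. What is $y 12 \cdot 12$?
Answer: $864$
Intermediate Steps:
$y = 6$ ($y = \left(-3\right) \left(-2\right) = 6$)
$y 12 \cdot 12 = 6 \cdot 12 \cdot 12 = 72 \cdot 12 = 864$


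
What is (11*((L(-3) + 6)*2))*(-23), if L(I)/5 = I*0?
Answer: -3036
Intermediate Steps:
L(I) = 0 (L(I) = 5*(I*0) = 5*0 = 0)
(11*((L(-3) + 6)*2))*(-23) = (11*((0 + 6)*2))*(-23) = (11*(6*2))*(-23) = (11*12)*(-23) = 132*(-23) = -3036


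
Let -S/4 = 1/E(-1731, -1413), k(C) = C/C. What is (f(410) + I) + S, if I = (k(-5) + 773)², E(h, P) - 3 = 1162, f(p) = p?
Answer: 698401186/1165 ≈ 5.9949e+5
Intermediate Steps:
k(C) = 1
E(h, P) = 1165 (E(h, P) = 3 + 1162 = 1165)
S = -4/1165 ≈ -0.0034335
I = 599076 (I = (1 + 773)² = 774² = 599076)
(f(410) + I) + S = (410 + 599076) - 4/1165 = 599486 - 4/1165 = 698401186/1165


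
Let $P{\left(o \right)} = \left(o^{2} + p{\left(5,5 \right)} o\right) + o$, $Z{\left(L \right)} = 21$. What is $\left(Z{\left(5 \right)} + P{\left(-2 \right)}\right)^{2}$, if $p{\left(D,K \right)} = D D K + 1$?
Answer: $52441$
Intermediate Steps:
$p{\left(D,K \right)} = 1 + K D^{2}$ ($p{\left(D,K \right)} = D^{2} K + 1 = K D^{2} + 1 = 1 + K D^{2}$)
$P{\left(o \right)} = o^{2} + 127 o$ ($P{\left(o \right)} = \left(o^{2} + \left(1 + 5 \cdot 5^{2}\right) o\right) + o = \left(o^{2} + \left(1 + 5 \cdot 25\right) o\right) + o = \left(o^{2} + \left(1 + 125\right) o\right) + o = \left(o^{2} + 126 o\right) + o = o^{2} + 127 o$)
$\left(Z{\left(5 \right)} + P{\left(-2 \right)}\right)^{2} = \left(21 - 2 \left(127 - 2\right)\right)^{2} = \left(21 - 250\right)^{2} = \left(-229\right)^{2} = 52441$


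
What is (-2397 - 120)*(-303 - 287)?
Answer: 1485030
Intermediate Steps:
(-2397 - 120)*(-303 - 287) = -2517*(-590) = 1485030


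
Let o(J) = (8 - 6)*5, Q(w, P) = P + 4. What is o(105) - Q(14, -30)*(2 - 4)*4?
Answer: -198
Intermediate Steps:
Q(w, P) = 4 + P
o(J) = 10 (o(J) = 2*5 = 10)
o(105) - Q(14, -30)*(2 - 4)*4 = 10 - (4 - 30)*(2 - 4)*4 = 10 - (-26)*(-2*4) = 10 - (-26)*(-8) = 10 - 1*208 = 10 - 208 = -198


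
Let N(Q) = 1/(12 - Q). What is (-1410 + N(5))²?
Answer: 97397161/49 ≈ 1.9877e+6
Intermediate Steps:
(-1410 + N(5))² = (-1410 - 1/(-12 + 5))² = (-1410 - 1/(-7))² = (-1410 - 1*(-⅐))² = (-1410 + ⅐)² = (-9869/7)² = 97397161/49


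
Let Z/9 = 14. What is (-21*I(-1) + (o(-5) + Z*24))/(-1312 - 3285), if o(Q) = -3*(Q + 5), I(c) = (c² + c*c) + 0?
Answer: -2982/4597 ≈ -0.64868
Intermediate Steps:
Z = 126 (Z = 9*14 = 126)
I(c) = 2*c² (I(c) = (c² + c²) + 0 = 2*c² + 0 = 2*c²)
o(Q) = -15 - 3*Q (o(Q) = -3*(5 + Q) = -15 - 3*Q)
(-21*I(-1) + (o(-5) + Z*24))/(-1312 - 3285) = (-42*(-1)² + ((-15 - 3*(-5)) + 126*24))/(-1312 - 3285) = (-42 + ((-15 + 15) + 3024))/(-4597) = (-21*2 + (0 + 3024))*(-1/4597) = (-42 + 3024)*(-1/4597) = 2982*(-1/4597) = -2982/4597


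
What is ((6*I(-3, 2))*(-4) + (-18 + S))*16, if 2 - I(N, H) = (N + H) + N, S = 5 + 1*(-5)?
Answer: -2592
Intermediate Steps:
S = 0 (S = 5 - 5 = 0)
I(N, H) = 2 - H - 2*N (I(N, H) = 2 - ((N + H) + N) = 2 - ((H + N) + N) = 2 - (H + 2*N) = 2 + (-H - 2*N) = 2 - H - 2*N)
((6*I(-3, 2))*(-4) + (-18 + S))*16 = ((6*(2 - 1*2 - 2*(-3)))*(-4) + (-18 + 0))*16 = ((6*(2 - 2 + 6))*(-4) - 18)*16 = ((6*6)*(-4) - 18)*16 = (36*(-4) - 18)*16 = (-144 - 18)*16 = -162*16 = -2592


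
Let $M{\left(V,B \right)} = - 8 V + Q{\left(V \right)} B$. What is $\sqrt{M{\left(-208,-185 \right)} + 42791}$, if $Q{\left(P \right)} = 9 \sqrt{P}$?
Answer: $\sqrt{44455 - 6660 i \sqrt{13}} \approx 217.92 - 55.095 i$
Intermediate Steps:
$M{\left(V,B \right)} = - 8 V + 9 B \sqrt{V}$ ($M{\left(V,B \right)} = - 8 V + 9 \sqrt{V} B = - 8 V + 9 B \sqrt{V}$)
$\sqrt{M{\left(-208,-185 \right)} + 42791} = \sqrt{\left(\left(-8\right) \left(-208\right) + 9 \left(-185\right) \sqrt{-208}\right) + 42791} = \sqrt{\left(1664 + 9 \left(-185\right) 4 i \sqrt{13}\right) + 42791} = \sqrt{\left(1664 - 6660 i \sqrt{13}\right) + 42791} = \sqrt{44455 - 6660 i \sqrt{13}}$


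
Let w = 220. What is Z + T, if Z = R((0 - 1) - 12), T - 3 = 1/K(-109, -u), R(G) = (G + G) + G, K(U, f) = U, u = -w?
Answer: -3925/109 ≈ -36.009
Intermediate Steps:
u = -220 (u = -1*220 = -220)
R(G) = 3*G (R(G) = 2*G + G = 3*G)
T = 326/109 (T = 3 + 1/(-109) = 3 - 1/109 = 326/109 ≈ 2.9908)
Z = -39 (Z = 3*((0 - 1) - 12) = 3*(-1 - 12) = 3*(-13) = -39)
Z + T = -39 + 326/109 = -3925/109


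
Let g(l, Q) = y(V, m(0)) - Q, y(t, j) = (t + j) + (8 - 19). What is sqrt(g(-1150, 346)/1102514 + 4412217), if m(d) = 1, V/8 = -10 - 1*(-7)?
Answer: sqrt(1340803386360219803)/551257 ≈ 2100.5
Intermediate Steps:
V = -24 (V = 8*(-10 - 1*(-7)) = 8*(-10 + 7) = 8*(-3) = -24)
y(t, j) = -11 + j + t (y(t, j) = (j + t) - 11 = -11 + j + t)
g(l, Q) = -34 - Q (g(l, Q) = (-11 + 1 - 24) - Q = -34 - Q)
sqrt(g(-1150, 346)/1102514 + 4412217) = sqrt((-34 - 1*346)/1102514 + 4412217) = sqrt((-34 - 346)*(1/1102514) + 4412217) = sqrt(-380*1/1102514 + 4412217) = sqrt(-190/551257 + 4412217) = sqrt(2432265506579/551257) = sqrt(1340803386360219803)/551257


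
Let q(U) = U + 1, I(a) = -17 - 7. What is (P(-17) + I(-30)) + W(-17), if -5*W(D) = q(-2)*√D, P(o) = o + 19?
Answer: -22 + I*√17/5 ≈ -22.0 + 0.82462*I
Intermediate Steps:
I(a) = -24
q(U) = 1 + U
P(o) = 19 + o
W(D) = √D/5 (W(D) = -(1 - 2)*√D/5 = -(-1)*√D/5 = √D/5)
(P(-17) + I(-30)) + W(-17) = ((19 - 17) - 24) + √(-17)/5 = (2 - 24) + (I*√17)/5 = -22 + I*√17/5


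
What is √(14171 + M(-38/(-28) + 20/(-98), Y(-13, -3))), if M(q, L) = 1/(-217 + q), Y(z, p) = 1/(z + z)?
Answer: √6340803501945/21153 ≈ 119.04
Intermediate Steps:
Y(z, p) = 1/(2*z)
√(14171 + M(-38/(-28) + 20/(-98), Y(-13, -3))) = √(14171 + 1/(-217 + (-38/(-28) + 20/(-98)))) = √(14171 + 1/(-217 + (-38*(-1/28) + 20*(-1/98)))) = √(14171 + 1/(-217 + (19/14 - 10/49))) = √(14171 + 1/(-217 + 113/98)) = √(14171 + 1/(-21153/98)) = √(14171 - 98/21153) = √(299759065/21153) = √6340803501945/21153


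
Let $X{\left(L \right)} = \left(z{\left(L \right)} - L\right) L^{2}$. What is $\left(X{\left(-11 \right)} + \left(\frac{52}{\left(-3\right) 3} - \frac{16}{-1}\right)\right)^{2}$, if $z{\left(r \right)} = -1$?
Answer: $\frac{120604324}{81} \approx 1.4889 \cdot 10^{6}$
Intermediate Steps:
$X{\left(L \right)} = L^{2} \left(-1 - L\right)$ ($X{\left(L \right)} = \left(-1 - L\right) L^{2} = L^{2} \left(-1 - L\right)$)
$\left(X{\left(-11 \right)} + \left(\frac{52}{\left(-3\right) 3} - \frac{16}{-1}\right)\right)^{2} = \left(\left(-11\right)^{2} \left(-1 - -11\right) + \left(\frac{52}{\left(-3\right) 3} - \frac{16}{-1}\right)\right)^{2} = \left(121 \left(-1 + 11\right) + \left(\frac{52}{-9} - -16\right)\right)^{2} = \left(121 \cdot 10 + \left(52 \left(- \frac{1}{9}\right) + 16\right)\right)^{2} = \left(1210 + \left(- \frac{52}{9} + 16\right)\right)^{2} = \left(1210 + \frac{92}{9}\right)^{2} = \left(\frac{10982}{9}\right)^{2} = \frac{120604324}{81}$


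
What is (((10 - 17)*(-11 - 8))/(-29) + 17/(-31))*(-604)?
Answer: 2788064/899 ≈ 3101.3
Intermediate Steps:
(((10 - 17)*(-11 - 8))/(-29) + 17/(-31))*(-604) = (-7*(-19)*(-1/29) + 17*(-1/31))*(-604) = (133*(-1/29) - 17/31)*(-604) = (-133/29 - 17/31)*(-604) = -4616/899*(-604) = 2788064/899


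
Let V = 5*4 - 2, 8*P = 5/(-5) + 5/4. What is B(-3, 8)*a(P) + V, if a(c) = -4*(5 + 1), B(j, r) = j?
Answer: 90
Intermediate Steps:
P = 1/32 (P = (5/(-5) + 5/4)/8 = (5*(-1/5) + 5*(1/4))/8 = (-1 + 5/4)/8 = (1/8)*(1/4) = 1/32 ≈ 0.031250)
V = 18 (V = 20 - 2 = 18)
a(c) = -24 (a(c) = -4*6 = -24)
B(-3, 8)*a(P) + V = -3*(-24) + 18 = 72 + 18 = 90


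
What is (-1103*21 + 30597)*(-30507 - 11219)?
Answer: -310191084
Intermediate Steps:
(-1103*21 + 30597)*(-30507 - 11219) = (-23163 + 30597)*(-41726) = 7434*(-41726) = -310191084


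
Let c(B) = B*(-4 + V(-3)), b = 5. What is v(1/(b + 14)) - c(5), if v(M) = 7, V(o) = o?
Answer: 42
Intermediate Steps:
c(B) = -7*B (c(B) = B*(-4 - 3) = B*(-7) = -7*B)
v(1/(b + 14)) - c(5) = 7 - (-7)*5 = 7 - 1*(-35) = 7 + 35 = 42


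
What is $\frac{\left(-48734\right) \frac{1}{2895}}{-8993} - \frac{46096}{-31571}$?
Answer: $\frac{1201635725674}{821942618685} \approx 1.4619$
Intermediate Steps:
$\frac{\left(-48734\right) \frac{1}{2895}}{-8993} - \frac{46096}{-31571} = \left(-48734\right) \frac{1}{2895} \left(- \frac{1}{8993}\right) - - \frac{46096}{31571} = \left(- \frac{48734}{2895}\right) \left(- \frac{1}{8993}\right) + \frac{46096}{31571} = \frac{48734}{26034735} + \frac{46096}{31571} = \frac{1201635725674}{821942618685}$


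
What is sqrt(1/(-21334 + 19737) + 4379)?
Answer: sqrt(11168239414)/1597 ≈ 66.174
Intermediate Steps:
sqrt(1/(-21334 + 19737) + 4379) = sqrt(1/(-1597) + 4379) = sqrt(-1/1597 + 4379) = sqrt(6993262/1597) = sqrt(11168239414)/1597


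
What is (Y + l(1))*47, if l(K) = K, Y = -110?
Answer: -5123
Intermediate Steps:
(Y + l(1))*47 = (-110 + 1)*47 = -109*47 = -5123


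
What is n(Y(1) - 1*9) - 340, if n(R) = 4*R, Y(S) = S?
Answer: -372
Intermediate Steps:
n(Y(1) - 1*9) - 340 = 4*(1 - 1*9) - 340 = 4*(1 - 9) - 340 = 4*(-8) - 340 = -32 - 340 = -372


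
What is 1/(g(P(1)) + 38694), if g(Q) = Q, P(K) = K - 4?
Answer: 1/38691 ≈ 2.5846e-5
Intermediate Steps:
P(K) = -4 + K
1/(g(P(1)) + 38694) = 1/((-4 + 1) + 38694) = 1/(-3 + 38694) = 1/38691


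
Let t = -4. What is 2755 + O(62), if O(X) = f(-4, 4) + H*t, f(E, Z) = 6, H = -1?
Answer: 2765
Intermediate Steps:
O(X) = 10 (O(X) = 6 - 1*(-4) = 6 + 4 = 10)
2755 + O(62) = 2755 + 10 = 2765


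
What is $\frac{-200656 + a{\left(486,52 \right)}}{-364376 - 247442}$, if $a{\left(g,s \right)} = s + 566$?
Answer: $\frac{100019}{305909} \approx 0.32696$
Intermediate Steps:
$a{\left(g,s \right)} = 566 + s$
$\frac{-200656 + a{\left(486,52 \right)}}{-364376 - 247442} = \frac{-200656 + \left(566 + 52\right)}{-364376 - 247442} = \frac{-200656 + 618}{-611818} = \left(-200038\right) \left(- \frac{1}{611818}\right) = \frac{100019}{305909}$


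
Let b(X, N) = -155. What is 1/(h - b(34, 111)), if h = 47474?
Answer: 1/47629 ≈ 2.0996e-5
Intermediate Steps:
1/(h - b(34, 111)) = 1/(47474 - 1*(-155)) = 1/(47474 + 155) = 1/47629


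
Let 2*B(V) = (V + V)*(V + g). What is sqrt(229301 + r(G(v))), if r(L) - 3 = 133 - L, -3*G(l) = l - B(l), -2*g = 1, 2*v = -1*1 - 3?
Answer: 4*sqrt(129057)/3 ≈ 478.99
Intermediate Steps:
v = -2 (v = (-1*1 - 3)/2 = (-1 - 3)/2 = (1/2)*(-4) = -2)
g = -1/2 (g = -1/2*1 = -1/2 ≈ -0.50000)
B(V) = V*(-1/2 + V) (B(V) = ((V + V)*(V - 1/2))/2 = ((2*V)*(-1/2 + V))/2 = (2*V*(-1/2 + V))/2 = V*(-1/2 + V))
G(l) = -l/3 + l*(-1/2 + l)/3 (G(l) = -(l - l*(-1/2 + l))/3 = -l/3 + l*(-1/2 + l)/3)
r(L) = 136 - L (r(L) = 3 + (133 - L) = 136 - L)
sqrt(229301 + r(G(v))) = sqrt(229301 + (136 - (-2)*(-3 + 2*(-2))/6)) = sqrt(229301 + (136 - (-2)*(-3 - 4)/6)) = sqrt(229301 + (136 - (-2)*(-7)/6)) = sqrt(229301 + (136 - 1*7/3)) = sqrt(229301 + (136 - 7/3)) = sqrt(229301 + 401/3) = sqrt(688304/3) = 4*sqrt(129057)/3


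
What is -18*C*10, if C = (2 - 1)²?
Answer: -180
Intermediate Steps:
C = 1 (C = 1² = 1)
-18*C*10 = -18*1*10 = -18*10 = -180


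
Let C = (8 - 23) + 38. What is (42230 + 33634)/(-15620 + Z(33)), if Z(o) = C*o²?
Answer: 75864/9427 ≈ 8.0475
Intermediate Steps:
C = 23 (C = -15 + 38 = 23)
Z(o) = 23*o²
(42230 + 33634)/(-15620 + Z(33)) = (42230 + 33634)/(-15620 + 23*33²) = 75864/(-15620 + 23*1089) = 75864/(-15620 + 25047) = 75864/9427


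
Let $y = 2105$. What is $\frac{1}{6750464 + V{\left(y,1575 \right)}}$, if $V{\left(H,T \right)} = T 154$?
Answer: $\frac{1}{6993014} \approx 1.43 \cdot 10^{-7}$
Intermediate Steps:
$V{\left(H,T \right)} = 154 T$
$\frac{1}{6750464 + V{\left(y,1575 \right)}} = \frac{1}{6750464 + 154 \cdot 1575} = \frac{1}{6750464 + 242550} = \frac{1}{6993014}$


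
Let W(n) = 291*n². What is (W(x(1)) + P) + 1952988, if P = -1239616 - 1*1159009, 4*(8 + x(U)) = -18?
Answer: -1600673/4 ≈ -4.0017e+5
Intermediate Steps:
x(U) = -25/2 (x(U) = -8 + (¼)*(-18) = -8 - 9/2 = -25/2)
P = -2398625 (P = -1239616 - 1159009 = -2398625)
(W(x(1)) + P) + 1952988 = (291*(-25/2)² - 2398625) + 1952988 = (291*(625/4) - 2398625) + 1952988 = (181875/4 - 2398625) + 1952988 = -9412625/4 + 1952988 = -1600673/4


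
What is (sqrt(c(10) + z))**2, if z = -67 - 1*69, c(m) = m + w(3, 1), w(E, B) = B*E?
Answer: -123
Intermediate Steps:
c(m) = 3 + m (c(m) = m + 1*3 = m + 3 = 3 + m)
z = -136 (z = -67 - 69 = -136)
(sqrt(c(10) + z))**2 = (sqrt((3 + 10) - 136))**2 = (sqrt(13 - 136))**2 = (sqrt(-123))**2 = (I*sqrt(123))**2 = -123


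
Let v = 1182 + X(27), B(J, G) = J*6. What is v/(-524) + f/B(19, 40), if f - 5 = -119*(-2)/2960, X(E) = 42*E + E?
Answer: -97842751/22102320 ≈ -4.4268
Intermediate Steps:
X(E) = 43*E
B(J, G) = 6*J
f = 7519/1480 (f = 5 - 119*(-2)/2960 = 5 + 238*(1/2960) = 5 + 119/1480 = 7519/1480 ≈ 5.0804)
v = 2343 (v = 1182 + 43*27 = 1182 + 1161 = 2343)
v/(-524) + f/B(19, 40) = 2343/(-524) + 7519/(1480*((6*19))) = 2343*(-1/524) + (7519/1480)/114 = -2343/524 + (7519/1480)*(1/114) = -2343/524 + 7519/168720 = -97842751/22102320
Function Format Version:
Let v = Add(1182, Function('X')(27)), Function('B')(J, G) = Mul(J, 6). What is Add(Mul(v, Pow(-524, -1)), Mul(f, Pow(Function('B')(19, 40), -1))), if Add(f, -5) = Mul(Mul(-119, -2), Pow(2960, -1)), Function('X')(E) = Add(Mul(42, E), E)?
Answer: Rational(-97842751, 22102320) ≈ -4.4268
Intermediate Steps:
Function('X')(E) = Mul(43, E)
Function('B')(J, G) = Mul(6, J)
f = Rational(7519, 1480) (f = Add(5, Mul(Mul(-119, -2), Pow(2960, -1))) = Add(5, Mul(238, Rational(1, 2960))) = Add(5, Rational(119, 1480)) = Rational(7519, 1480) ≈ 5.0804)
v = 2343 (v = Add(1182, Mul(43, 27)) = Add(1182, 1161) = 2343)
Add(Mul(v, Pow(-524, -1)), Mul(f, Pow(Function('B')(19, 40), -1))) = Add(Mul(2343, Pow(-524, -1)), Mul(Rational(7519, 1480), Pow(Mul(6, 19), -1))) = Add(Mul(2343, Rational(-1, 524)), Mul(Rational(7519, 1480), Pow(114, -1))) = Add(Rational(-2343, 524), Mul(Rational(7519, 1480), Rational(1, 114))) = Add(Rational(-2343, 524), Rational(7519, 168720)) = Rational(-97842751, 22102320)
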